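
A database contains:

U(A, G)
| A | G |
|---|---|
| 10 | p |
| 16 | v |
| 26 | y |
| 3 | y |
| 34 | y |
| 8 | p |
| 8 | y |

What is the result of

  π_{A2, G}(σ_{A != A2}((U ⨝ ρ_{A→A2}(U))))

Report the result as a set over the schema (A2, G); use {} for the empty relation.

{(10, p), (26, y), (3, y), (34, y), (8, p), (8, y)}

ρ[A→A2]: schema becomes (A2, G); tuples unchanged.
Joining U and ρ_{A→A2}(U) on G yields {(10, p, 10), (10, p, 8), (16, v, 16), (26, y, 26), (26, y, 3), (26, y, 34), (26, y, 8), (3, y, 26), (3, y, 3), (3, y, 34), (3, y, 8), (34, y, 26), (34, y, 3), (34, y, 34), (34, y, 8), (8, p, 10), (8, p, 8), (8, y, 26), (8, y, 3), (8, y, 34), (8, y, 8)}.
Apply σ_{A != A2}; surviving tuples: {(10, p, 8), (26, y, 3), (26, y, 34), (26, y, 8), (3, y, 26), (3, y, 34), (3, y, 8), (34, y, 26), (34, y, 3), (34, y, 8), (8, p, 10), (8, y, 26), (8, y, 3), (8, y, 34)}
Keep only column(s) A2, G (8 duplicate(s) eliminated): {(10, p), (26, y), (3, y), (34, y), (8, p), (8, y)}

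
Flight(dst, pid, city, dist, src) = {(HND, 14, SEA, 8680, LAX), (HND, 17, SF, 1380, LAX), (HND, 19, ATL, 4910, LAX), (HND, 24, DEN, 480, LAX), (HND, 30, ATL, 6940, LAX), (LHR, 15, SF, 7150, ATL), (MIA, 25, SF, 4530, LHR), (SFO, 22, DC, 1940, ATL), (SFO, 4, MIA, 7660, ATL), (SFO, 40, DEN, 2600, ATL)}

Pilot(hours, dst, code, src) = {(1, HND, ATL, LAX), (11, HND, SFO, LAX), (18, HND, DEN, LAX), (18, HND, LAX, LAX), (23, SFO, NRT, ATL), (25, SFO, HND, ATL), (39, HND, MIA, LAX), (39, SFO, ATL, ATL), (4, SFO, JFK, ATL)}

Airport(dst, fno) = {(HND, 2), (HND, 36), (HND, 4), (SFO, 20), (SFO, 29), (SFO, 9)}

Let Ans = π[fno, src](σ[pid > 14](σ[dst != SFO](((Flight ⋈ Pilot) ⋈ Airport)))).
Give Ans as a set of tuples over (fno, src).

{(2, LAX), (36, LAX), (4, LAX)}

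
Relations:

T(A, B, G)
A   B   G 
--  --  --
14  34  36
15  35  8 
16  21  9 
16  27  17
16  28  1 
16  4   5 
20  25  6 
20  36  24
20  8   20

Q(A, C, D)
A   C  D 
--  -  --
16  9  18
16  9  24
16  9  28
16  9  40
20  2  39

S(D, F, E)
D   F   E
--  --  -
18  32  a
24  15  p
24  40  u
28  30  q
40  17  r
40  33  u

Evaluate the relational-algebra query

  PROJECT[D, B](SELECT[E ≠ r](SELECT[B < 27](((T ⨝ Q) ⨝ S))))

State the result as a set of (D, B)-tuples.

Natural join on A: {(16, 21, 9, 9, 18), (16, 21, 9, 9, 24), (16, 21, 9, 9, 28), (16, 21, 9, 9, 40), (16, 27, 17, 9, 18), (16, 27, 17, 9, 24), (16, 27, 17, 9, 28), (16, 27, 17, 9, 40), (16, 28, 1, 9, 18), (16, 28, 1, 9, 24), (16, 28, 1, 9, 28), (16, 28, 1, 9, 40), (16, 4, 5, 9, 18), (16, 4, 5, 9, 24), (16, 4, 5, 9, 28), (16, 4, 5, 9, 40), (20, 25, 6, 2, 39), (20, 36, 24, 2, 39), (20, 8, 20, 2, 39)}
Natural join on D: {(16, 21, 9, 9, 18, 32, a), (16, 21, 9, 9, 24, 15, p), (16, 21, 9, 9, 24, 40, u), (16, 21, 9, 9, 28, 30, q), (16, 21, 9, 9, 40, 17, r), (16, 21, 9, 9, 40, 33, u), (16, 27, 17, 9, 18, 32, a), (16, 27, 17, 9, 24, 15, p), (16, 27, 17, 9, 24, 40, u), (16, 27, 17, 9, 28, 30, q), (16, 27, 17, 9, 40, 17, r), (16, 27, 17, 9, 40, 33, u), (16, 28, 1, 9, 18, 32, a), (16, 28, 1, 9, 24, 15, p), (16, 28, 1, 9, 24, 40, u), (16, 28, 1, 9, 28, 30, q), (16, 28, 1, 9, 40, 17, r), (16, 28, 1, 9, 40, 33, u), (16, 4, 5, 9, 18, 32, a), (16, 4, 5, 9, 24, 15, p), (16, 4, 5, 9, 24, 40, u), (16, 4, 5, 9, 28, 30, q), (16, 4, 5, 9, 40, 17, r), (16, 4, 5, 9, 40, 33, u)}
Apply σ_{B < 27}; surviving tuples: {(16, 21, 9, 9, 18, 32, a), (16, 21, 9, 9, 24, 15, p), (16, 21, 9, 9, 24, 40, u), (16, 21, 9, 9, 28, 30, q), (16, 21, 9, 9, 40, 17, r), (16, 21, 9, 9, 40, 33, u), (16, 4, 5, 9, 18, 32, a), (16, 4, 5, 9, 24, 15, p), (16, 4, 5, 9, 24, 40, u), (16, 4, 5, 9, 28, 30, q), (16, 4, 5, 9, 40, 17, r), (16, 4, 5, 9, 40, 33, u)}
Apply σ_{E ≠ r}; surviving tuples: {(16, 21, 9, 9, 18, 32, a), (16, 21, 9, 9, 24, 15, p), (16, 21, 9, 9, 24, 40, u), (16, 21, 9, 9, 28, 30, q), (16, 21, 9, 9, 40, 33, u), (16, 4, 5, 9, 18, 32, a), (16, 4, 5, 9, 24, 15, p), (16, 4, 5, 9, 24, 40, u), (16, 4, 5, 9, 28, 30, q), (16, 4, 5, 9, 40, 33, u)}
π[D, B]: project onto (D, B) (2 duplicate(s) eliminated) → {(18, 21), (18, 4), (24, 21), (24, 4), (28, 21), (28, 4), (40, 21), (40, 4)}

{(18, 21), (18, 4), (24, 21), (24, 4), (28, 21), (28, 4), (40, 21), (40, 4)}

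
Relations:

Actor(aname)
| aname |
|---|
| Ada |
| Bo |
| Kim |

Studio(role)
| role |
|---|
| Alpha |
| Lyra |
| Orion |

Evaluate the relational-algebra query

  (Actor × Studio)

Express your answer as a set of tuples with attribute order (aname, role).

{(Ada, Alpha), (Ada, Lyra), (Ada, Orion), (Bo, Alpha), (Bo, Lyra), (Bo, Orion), (Kim, Alpha), (Kim, Lyra), (Kim, Orion)}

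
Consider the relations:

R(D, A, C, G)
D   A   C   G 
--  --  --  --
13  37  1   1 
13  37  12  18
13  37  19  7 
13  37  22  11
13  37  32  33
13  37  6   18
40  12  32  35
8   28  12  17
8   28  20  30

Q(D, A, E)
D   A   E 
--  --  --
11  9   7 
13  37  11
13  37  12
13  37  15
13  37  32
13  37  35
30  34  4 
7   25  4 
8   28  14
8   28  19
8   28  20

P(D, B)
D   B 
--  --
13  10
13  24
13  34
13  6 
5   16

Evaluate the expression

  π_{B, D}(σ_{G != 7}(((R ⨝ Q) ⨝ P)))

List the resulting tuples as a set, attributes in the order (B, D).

{(10, 13), (24, 13), (34, 13), (6, 13)}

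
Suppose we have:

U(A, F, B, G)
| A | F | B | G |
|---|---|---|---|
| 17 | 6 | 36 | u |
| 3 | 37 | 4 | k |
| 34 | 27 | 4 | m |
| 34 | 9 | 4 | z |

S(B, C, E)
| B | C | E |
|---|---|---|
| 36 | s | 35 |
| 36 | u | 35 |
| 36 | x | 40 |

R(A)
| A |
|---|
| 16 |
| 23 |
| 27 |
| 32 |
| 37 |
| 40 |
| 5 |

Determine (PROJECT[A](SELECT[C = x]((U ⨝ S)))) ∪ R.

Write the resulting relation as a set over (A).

U ⋈ S (natural join on B): {(17, 6, 36, u, s, 35), (17, 6, 36, u, u, 35), (17, 6, 36, u, x, 40)}
σ[C = x]: keep tuples satisfying C = x → {(17, 6, 36, u, x, 40)}
Projecting to A: {17}
Union: {17} with {16, 23, 27, 32, 37, 40, 5} → {16, 17, 23, 27, 32, 37, 40, 5}

{16, 17, 23, 27, 32, 37, 40, 5}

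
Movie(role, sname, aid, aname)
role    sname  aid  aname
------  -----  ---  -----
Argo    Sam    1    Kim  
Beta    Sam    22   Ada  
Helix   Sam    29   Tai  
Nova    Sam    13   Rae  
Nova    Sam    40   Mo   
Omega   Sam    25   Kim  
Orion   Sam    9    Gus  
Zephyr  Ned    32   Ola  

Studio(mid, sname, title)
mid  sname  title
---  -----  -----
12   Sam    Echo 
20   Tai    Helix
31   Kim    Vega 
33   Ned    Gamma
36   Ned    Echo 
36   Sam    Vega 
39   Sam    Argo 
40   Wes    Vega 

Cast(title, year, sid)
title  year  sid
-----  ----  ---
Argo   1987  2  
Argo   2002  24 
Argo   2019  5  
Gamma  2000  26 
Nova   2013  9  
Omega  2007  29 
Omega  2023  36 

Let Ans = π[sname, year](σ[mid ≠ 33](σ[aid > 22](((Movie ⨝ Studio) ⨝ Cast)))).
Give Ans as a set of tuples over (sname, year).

{(Sam, 1987), (Sam, 2002), (Sam, 2019)}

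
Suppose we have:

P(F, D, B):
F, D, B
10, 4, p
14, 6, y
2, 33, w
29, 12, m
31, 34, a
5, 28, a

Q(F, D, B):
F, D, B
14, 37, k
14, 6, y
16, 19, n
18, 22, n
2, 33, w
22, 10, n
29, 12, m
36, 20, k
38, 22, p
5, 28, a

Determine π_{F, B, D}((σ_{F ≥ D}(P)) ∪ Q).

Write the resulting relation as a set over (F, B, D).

{(10, p, 4), (14, k, 37), (14, y, 6), (16, n, 19), (18, n, 22), (2, w, 33), (22, n, 10), (29, m, 12), (36, k, 20), (38, p, 22), (5, a, 28)}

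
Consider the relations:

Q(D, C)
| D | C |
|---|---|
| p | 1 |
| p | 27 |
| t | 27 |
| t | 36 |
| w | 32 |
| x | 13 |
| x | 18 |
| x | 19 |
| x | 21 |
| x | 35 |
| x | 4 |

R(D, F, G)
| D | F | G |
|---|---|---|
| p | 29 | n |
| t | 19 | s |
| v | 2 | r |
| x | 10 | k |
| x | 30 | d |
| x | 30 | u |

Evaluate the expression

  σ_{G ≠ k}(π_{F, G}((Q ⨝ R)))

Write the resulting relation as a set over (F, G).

Q ⋈ R (natural join on D): {(p, 1, 29, n), (p, 27, 29, n), (t, 27, 19, s), (t, 36, 19, s), (x, 13, 10, k), (x, 13, 30, d), (x, 13, 30, u), (x, 18, 10, k), (x, 18, 30, d), (x, 18, 30, u), (x, 19, 10, k), (x, 19, 30, d), (x, 19, 30, u), (x, 21, 10, k), (x, 21, 30, d), (x, 21, 30, u), (x, 35, 10, k), (x, 35, 30, d), (x, 35, 30, u), (x, 4, 10, k), (x, 4, 30, d), (x, 4, 30, u)}
Projecting to F, G (17 duplicate(s) eliminated): {(10, k), (19, s), (29, n), (30, d), (30, u)}
Filtering on G ≠ k leaves {(19, s), (29, n), (30, d), (30, u)}.

{(19, s), (29, n), (30, d), (30, u)}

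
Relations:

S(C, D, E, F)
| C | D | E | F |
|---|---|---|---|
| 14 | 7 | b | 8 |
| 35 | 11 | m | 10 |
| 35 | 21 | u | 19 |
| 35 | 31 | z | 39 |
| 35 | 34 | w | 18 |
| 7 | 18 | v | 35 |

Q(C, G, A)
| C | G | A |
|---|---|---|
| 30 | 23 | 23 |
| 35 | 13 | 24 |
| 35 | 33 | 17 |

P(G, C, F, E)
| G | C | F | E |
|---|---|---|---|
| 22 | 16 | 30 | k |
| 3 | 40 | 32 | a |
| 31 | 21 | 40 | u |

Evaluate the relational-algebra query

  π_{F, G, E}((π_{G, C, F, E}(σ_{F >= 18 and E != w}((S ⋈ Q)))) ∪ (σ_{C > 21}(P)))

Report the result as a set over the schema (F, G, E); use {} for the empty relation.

{(19, 13, u), (19, 33, u), (32, 3, a), (39, 13, z), (39, 33, z)}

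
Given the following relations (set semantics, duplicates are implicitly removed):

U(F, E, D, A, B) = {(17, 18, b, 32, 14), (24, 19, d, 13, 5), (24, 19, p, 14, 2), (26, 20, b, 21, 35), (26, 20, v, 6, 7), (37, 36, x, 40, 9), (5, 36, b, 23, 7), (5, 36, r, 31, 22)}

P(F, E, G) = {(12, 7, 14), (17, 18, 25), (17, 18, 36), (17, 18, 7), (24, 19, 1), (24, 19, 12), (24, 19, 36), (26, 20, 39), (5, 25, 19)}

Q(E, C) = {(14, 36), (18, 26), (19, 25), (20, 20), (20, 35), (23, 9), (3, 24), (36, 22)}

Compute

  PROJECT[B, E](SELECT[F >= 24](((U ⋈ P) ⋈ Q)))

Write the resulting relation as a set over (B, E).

{(2, 19), (35, 20), (5, 19), (7, 20)}

Natural join on F, E: {(17, 18, b, 32, 14, 25), (17, 18, b, 32, 14, 36), (17, 18, b, 32, 14, 7), (24, 19, d, 13, 5, 1), (24, 19, d, 13, 5, 12), (24, 19, d, 13, 5, 36), (24, 19, p, 14, 2, 1), (24, 19, p, 14, 2, 12), (24, 19, p, 14, 2, 36), (26, 20, b, 21, 35, 39), (26, 20, v, 6, 7, 39)}
Natural join on E: {(17, 18, b, 32, 14, 25, 26), (17, 18, b, 32, 14, 36, 26), (17, 18, b, 32, 14, 7, 26), (24, 19, d, 13, 5, 1, 25), (24, 19, d, 13, 5, 12, 25), (24, 19, d, 13, 5, 36, 25), (24, 19, p, 14, 2, 1, 25), (24, 19, p, 14, 2, 12, 25), (24, 19, p, 14, 2, 36, 25), (26, 20, b, 21, 35, 39, 20), (26, 20, b, 21, 35, 39, 35), (26, 20, v, 6, 7, 39, 20), (26, 20, v, 6, 7, 39, 35)}
Apply σ_{F >= 24}; surviving tuples: {(24, 19, d, 13, 5, 1, 25), (24, 19, d, 13, 5, 12, 25), (24, 19, d, 13, 5, 36, 25), (24, 19, p, 14, 2, 1, 25), (24, 19, p, 14, 2, 12, 25), (24, 19, p, 14, 2, 36, 25), (26, 20, b, 21, 35, 39, 20), (26, 20, b, 21, 35, 39, 35), (26, 20, v, 6, 7, 39, 20), (26, 20, v, 6, 7, 39, 35)}
π[B, E]: project onto (B, E) (6 duplicate(s) eliminated) → {(2, 19), (35, 20), (5, 19), (7, 20)}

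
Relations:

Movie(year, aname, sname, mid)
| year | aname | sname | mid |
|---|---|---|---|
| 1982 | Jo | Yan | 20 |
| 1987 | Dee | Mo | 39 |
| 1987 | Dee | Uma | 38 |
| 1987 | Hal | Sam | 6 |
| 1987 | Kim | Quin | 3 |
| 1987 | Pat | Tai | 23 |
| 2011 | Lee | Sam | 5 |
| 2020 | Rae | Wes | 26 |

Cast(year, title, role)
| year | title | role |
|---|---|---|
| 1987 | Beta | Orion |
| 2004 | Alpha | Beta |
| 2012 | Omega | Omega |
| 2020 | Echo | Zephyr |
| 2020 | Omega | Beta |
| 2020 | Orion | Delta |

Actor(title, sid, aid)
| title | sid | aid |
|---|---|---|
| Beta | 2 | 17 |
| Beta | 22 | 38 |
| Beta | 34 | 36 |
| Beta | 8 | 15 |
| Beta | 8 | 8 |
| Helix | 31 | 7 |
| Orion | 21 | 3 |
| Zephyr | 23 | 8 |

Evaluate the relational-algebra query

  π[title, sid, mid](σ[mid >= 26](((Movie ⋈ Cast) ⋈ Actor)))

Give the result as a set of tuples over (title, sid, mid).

{(Beta, 2, 38), (Beta, 2, 39), (Beta, 22, 38), (Beta, 22, 39), (Beta, 34, 38), (Beta, 34, 39), (Beta, 8, 38), (Beta, 8, 39), (Orion, 21, 26)}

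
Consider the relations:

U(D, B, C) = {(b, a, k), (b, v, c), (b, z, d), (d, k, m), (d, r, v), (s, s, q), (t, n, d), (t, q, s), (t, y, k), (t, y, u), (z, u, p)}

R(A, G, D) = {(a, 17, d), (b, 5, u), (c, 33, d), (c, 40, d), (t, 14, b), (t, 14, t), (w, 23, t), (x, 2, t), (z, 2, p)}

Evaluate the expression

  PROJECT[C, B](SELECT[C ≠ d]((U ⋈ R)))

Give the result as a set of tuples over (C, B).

U ⋈ R (natural join on D): {(b, a, k, t, 14), (b, v, c, t, 14), (b, z, d, t, 14), (d, k, m, a, 17), (d, k, m, c, 33), (d, k, m, c, 40), (d, r, v, a, 17), (d, r, v, c, 33), (d, r, v, c, 40), (t, n, d, t, 14), (t, n, d, w, 23), (t, n, d, x, 2), (t, q, s, t, 14), (t, q, s, w, 23), (t, q, s, x, 2), (t, y, k, t, 14), (t, y, k, w, 23), (t, y, k, x, 2), (t, y, u, t, 14), (t, y, u, w, 23), (t, y, u, x, 2)}
Selection C ≠ d: {(b, a, k, t, 14), (b, v, c, t, 14), (d, k, m, a, 17), (d, k, m, c, 33), (d, k, m, c, 40), (d, r, v, a, 17), (d, r, v, c, 33), (d, r, v, c, 40), (t, q, s, t, 14), (t, q, s, w, 23), (t, q, s, x, 2), (t, y, k, t, 14), (t, y, k, w, 23), (t, y, k, x, 2), (t, y, u, t, 14), (t, y, u, w, 23), (t, y, u, x, 2)}
π[C, B]: project onto (C, B) (10 duplicate(s) eliminated) → {(c, v), (k, a), (k, y), (m, k), (s, q), (u, y), (v, r)}

{(c, v), (k, a), (k, y), (m, k), (s, q), (u, y), (v, r)}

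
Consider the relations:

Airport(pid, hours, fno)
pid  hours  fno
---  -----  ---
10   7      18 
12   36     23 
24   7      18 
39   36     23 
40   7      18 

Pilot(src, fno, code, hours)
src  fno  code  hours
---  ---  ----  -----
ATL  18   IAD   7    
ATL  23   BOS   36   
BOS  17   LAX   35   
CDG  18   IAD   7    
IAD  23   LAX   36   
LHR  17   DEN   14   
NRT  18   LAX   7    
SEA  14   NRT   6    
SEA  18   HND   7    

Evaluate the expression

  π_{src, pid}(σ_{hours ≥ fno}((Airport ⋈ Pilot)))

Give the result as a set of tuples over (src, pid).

Joining Airport and Pilot on hours, fno yields {(10, 7, 18, ATL, IAD), (10, 7, 18, CDG, IAD), (10, 7, 18, NRT, LAX), (10, 7, 18, SEA, HND), (12, 36, 23, ATL, BOS), (12, 36, 23, IAD, LAX), (24, 7, 18, ATL, IAD), (24, 7, 18, CDG, IAD), (24, 7, 18, NRT, LAX), (24, 7, 18, SEA, HND), (39, 36, 23, ATL, BOS), (39, 36, 23, IAD, LAX), (40, 7, 18, ATL, IAD), (40, 7, 18, CDG, IAD), (40, 7, 18, NRT, LAX), (40, 7, 18, SEA, HND)}.
Filtering on hours ≥ fno leaves {(12, 36, 23, ATL, BOS), (12, 36, 23, IAD, LAX), (39, 36, 23, ATL, BOS), (39, 36, 23, IAD, LAX)}.
Projecting to src, pid: {(ATL, 12), (ATL, 39), (IAD, 12), (IAD, 39)}

{(ATL, 12), (ATL, 39), (IAD, 12), (IAD, 39)}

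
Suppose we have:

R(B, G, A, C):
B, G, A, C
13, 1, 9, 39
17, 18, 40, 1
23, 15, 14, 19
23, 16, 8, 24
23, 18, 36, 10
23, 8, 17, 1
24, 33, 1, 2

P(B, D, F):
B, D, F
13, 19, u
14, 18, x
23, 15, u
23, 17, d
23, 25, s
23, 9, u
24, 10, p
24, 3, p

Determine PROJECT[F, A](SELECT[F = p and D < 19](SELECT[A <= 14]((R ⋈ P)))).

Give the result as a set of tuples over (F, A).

{(p, 1)}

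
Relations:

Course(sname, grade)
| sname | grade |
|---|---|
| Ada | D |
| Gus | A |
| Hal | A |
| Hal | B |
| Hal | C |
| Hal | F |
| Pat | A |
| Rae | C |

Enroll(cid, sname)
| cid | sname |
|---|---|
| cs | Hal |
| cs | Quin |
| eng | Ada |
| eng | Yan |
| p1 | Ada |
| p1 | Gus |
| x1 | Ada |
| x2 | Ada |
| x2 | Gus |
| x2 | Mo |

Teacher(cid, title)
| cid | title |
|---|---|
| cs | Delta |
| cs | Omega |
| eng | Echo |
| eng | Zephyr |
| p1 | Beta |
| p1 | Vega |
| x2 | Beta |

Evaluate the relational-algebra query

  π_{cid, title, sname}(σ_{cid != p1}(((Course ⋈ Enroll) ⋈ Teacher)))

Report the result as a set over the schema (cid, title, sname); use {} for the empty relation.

{(cs, Delta, Hal), (cs, Omega, Hal), (eng, Echo, Ada), (eng, Zephyr, Ada), (x2, Beta, Ada), (x2, Beta, Gus)}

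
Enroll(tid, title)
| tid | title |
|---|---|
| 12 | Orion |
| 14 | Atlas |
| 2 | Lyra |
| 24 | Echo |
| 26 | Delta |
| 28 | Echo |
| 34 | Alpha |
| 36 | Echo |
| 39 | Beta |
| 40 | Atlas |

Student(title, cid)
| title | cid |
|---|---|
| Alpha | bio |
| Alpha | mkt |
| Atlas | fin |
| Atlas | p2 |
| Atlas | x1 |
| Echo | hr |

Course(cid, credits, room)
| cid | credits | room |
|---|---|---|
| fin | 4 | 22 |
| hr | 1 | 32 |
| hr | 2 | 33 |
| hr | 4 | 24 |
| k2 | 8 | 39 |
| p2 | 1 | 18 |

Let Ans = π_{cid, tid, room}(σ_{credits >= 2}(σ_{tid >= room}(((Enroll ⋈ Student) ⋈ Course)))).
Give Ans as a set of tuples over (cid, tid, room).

{(fin, 40, 22), (hr, 24, 24), (hr, 28, 24), (hr, 36, 24), (hr, 36, 33)}

Joining Enroll and Student on title yields {(14, Atlas, fin), (14, Atlas, p2), (14, Atlas, x1), (24, Echo, hr), (28, Echo, hr), (34, Alpha, bio), (34, Alpha, mkt), (36, Echo, hr), (40, Atlas, fin), (40, Atlas, p2), (40, Atlas, x1)}.
Joining (Enroll ⋈ Student) and Course on cid yields {(14, Atlas, fin, 4, 22), (14, Atlas, p2, 1, 18), (24, Echo, hr, 1, 32), (24, Echo, hr, 2, 33), (24, Echo, hr, 4, 24), (28, Echo, hr, 1, 32), (28, Echo, hr, 2, 33), (28, Echo, hr, 4, 24), (36, Echo, hr, 1, 32), (36, Echo, hr, 2, 33), (36, Echo, hr, 4, 24), (40, Atlas, fin, 4, 22), (40, Atlas, p2, 1, 18)}.
σ[tid >= room]: keep tuples satisfying tid >= room → {(24, Echo, hr, 4, 24), (28, Echo, hr, 4, 24), (36, Echo, hr, 1, 32), (36, Echo, hr, 2, 33), (36, Echo, hr, 4, 24), (40, Atlas, fin, 4, 22), (40, Atlas, p2, 1, 18)}
σ[credits >= 2]: keep tuples satisfying credits >= 2 → {(24, Echo, hr, 4, 24), (28, Echo, hr, 4, 24), (36, Echo, hr, 2, 33), (36, Echo, hr, 4, 24), (40, Atlas, fin, 4, 22)}
π[cid, tid, room]: project onto (cid, tid, room) → {(fin, 40, 22), (hr, 24, 24), (hr, 28, 24), (hr, 36, 24), (hr, 36, 33)}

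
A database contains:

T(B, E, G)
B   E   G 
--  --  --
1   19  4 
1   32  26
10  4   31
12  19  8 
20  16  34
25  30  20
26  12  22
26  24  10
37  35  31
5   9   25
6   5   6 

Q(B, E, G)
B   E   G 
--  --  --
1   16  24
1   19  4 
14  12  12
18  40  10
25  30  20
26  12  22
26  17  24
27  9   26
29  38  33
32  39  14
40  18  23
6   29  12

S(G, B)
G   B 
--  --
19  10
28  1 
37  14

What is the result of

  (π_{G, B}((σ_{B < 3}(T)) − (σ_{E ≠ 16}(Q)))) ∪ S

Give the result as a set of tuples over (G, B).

Selection B < 3: {(1, 19, 4), (1, 32, 26)}
Selection E ≠ 16: {(1, 19, 4), (14, 12, 12), (18, 40, 10), (25, 30, 20), (26, 12, 22), (26, 17, 24), (27, 9, 26), (29, 38, 33), (32, 39, 14), (40, 18, 23), (6, 29, 12)}
Taking the difference: {(1, 32, 26)}
π_{G, B} gives {(26, 1)}.
Taking the union: {(19, 10), (26, 1), (28, 1), (37, 14)}

{(19, 10), (26, 1), (28, 1), (37, 14)}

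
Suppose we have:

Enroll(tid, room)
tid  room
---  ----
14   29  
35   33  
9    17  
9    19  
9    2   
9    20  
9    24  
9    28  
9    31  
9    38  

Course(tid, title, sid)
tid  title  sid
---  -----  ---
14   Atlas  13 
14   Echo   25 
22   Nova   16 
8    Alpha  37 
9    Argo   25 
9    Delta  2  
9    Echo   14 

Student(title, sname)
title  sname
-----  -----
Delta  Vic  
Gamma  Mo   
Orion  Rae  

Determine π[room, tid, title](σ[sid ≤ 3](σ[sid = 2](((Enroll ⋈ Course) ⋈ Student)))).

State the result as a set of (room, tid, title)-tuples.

Enroll ⋈ Course (natural join on tid): {(14, 29, Atlas, 13), (14, 29, Echo, 25), (9, 17, Argo, 25), (9, 17, Delta, 2), (9, 17, Echo, 14), (9, 19, Argo, 25), (9, 19, Delta, 2), (9, 19, Echo, 14), (9, 2, Argo, 25), (9, 2, Delta, 2), (9, 2, Echo, 14), (9, 20, Argo, 25), (9, 20, Delta, 2), (9, 20, Echo, 14), (9, 24, Argo, 25), (9, 24, Delta, 2), (9, 24, Echo, 14), (9, 28, Argo, 25), (9, 28, Delta, 2), (9, 28, Echo, 14), (9, 31, Argo, 25), (9, 31, Delta, 2), (9, 31, Echo, 14), (9, 38, Argo, 25), (9, 38, Delta, 2), (9, 38, Echo, 14)}
(Enroll ⋈ Course) ⋈ Student (natural join on title): {(9, 17, Delta, 2, Vic), (9, 19, Delta, 2, Vic), (9, 2, Delta, 2, Vic), (9, 20, Delta, 2, Vic), (9, 24, Delta, 2, Vic), (9, 28, Delta, 2, Vic), (9, 31, Delta, 2, Vic), (9, 38, Delta, 2, Vic)}
Filtering on sid = 2 leaves {(9, 17, Delta, 2, Vic), (9, 19, Delta, 2, Vic), (9, 2, Delta, 2, Vic), (9, 20, Delta, 2, Vic), (9, 24, Delta, 2, Vic), (9, 28, Delta, 2, Vic), (9, 31, Delta, 2, Vic), (9, 38, Delta, 2, Vic)}.
Filtering on sid ≤ 3 leaves {(9, 17, Delta, 2, Vic), (9, 19, Delta, 2, Vic), (9, 2, Delta, 2, Vic), (9, 20, Delta, 2, Vic), (9, 24, Delta, 2, Vic), (9, 28, Delta, 2, Vic), (9, 31, Delta, 2, Vic), (9, 38, Delta, 2, Vic)}.
π_{room, tid, title} gives {(17, 9, Delta), (19, 9, Delta), (2, 9, Delta), (20, 9, Delta), (24, 9, Delta), (28, 9, Delta), (31, 9, Delta), (38, 9, Delta)}.

{(17, 9, Delta), (19, 9, Delta), (2, 9, Delta), (20, 9, Delta), (24, 9, Delta), (28, 9, Delta), (31, 9, Delta), (38, 9, Delta)}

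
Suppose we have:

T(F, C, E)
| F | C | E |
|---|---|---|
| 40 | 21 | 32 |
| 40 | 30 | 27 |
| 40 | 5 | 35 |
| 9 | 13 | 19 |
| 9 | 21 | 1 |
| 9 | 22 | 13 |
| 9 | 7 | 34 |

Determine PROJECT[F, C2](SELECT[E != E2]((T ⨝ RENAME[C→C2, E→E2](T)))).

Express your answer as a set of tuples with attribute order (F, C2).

ρ[C→C2, E→E2]: schema becomes (F, C2, E2); tuples unchanged.
Natural join on F: {(40, 21, 32, 21, 32), (40, 21, 32, 30, 27), (40, 21, 32, 5, 35), (40, 30, 27, 21, 32), (40, 30, 27, 30, 27), (40, 30, 27, 5, 35), (40, 5, 35, 21, 32), (40, 5, 35, 30, 27), (40, 5, 35, 5, 35), (9, 13, 19, 13, 19), (9, 13, 19, 21, 1), (9, 13, 19, 22, 13), (9, 13, 19, 7, 34), (9, 21, 1, 13, 19), (9, 21, 1, 21, 1), (9, 21, 1, 22, 13), (9, 21, 1, 7, 34), (9, 22, 13, 13, 19), (9, 22, 13, 21, 1), (9, 22, 13, 22, 13), (9, 22, 13, 7, 34), (9, 7, 34, 13, 19), (9, 7, 34, 21, 1), (9, 7, 34, 22, 13), (9, 7, 34, 7, 34)}
Filtering on E != E2 leaves {(40, 21, 32, 30, 27), (40, 21, 32, 5, 35), (40, 30, 27, 21, 32), (40, 30, 27, 5, 35), (40, 5, 35, 21, 32), (40, 5, 35, 30, 27), (9, 13, 19, 21, 1), (9, 13, 19, 22, 13), (9, 13, 19, 7, 34), (9, 21, 1, 13, 19), (9, 21, 1, 22, 13), (9, 21, 1, 7, 34), (9, 22, 13, 13, 19), (9, 22, 13, 21, 1), (9, 22, 13, 7, 34), (9, 7, 34, 13, 19), (9, 7, 34, 21, 1), (9, 7, 34, 22, 13)}.
Keep only column(s) F, C2 (11 duplicate(s) eliminated): {(40, 21), (40, 30), (40, 5), (9, 13), (9, 21), (9, 22), (9, 7)}

{(40, 21), (40, 30), (40, 5), (9, 13), (9, 21), (9, 22), (9, 7)}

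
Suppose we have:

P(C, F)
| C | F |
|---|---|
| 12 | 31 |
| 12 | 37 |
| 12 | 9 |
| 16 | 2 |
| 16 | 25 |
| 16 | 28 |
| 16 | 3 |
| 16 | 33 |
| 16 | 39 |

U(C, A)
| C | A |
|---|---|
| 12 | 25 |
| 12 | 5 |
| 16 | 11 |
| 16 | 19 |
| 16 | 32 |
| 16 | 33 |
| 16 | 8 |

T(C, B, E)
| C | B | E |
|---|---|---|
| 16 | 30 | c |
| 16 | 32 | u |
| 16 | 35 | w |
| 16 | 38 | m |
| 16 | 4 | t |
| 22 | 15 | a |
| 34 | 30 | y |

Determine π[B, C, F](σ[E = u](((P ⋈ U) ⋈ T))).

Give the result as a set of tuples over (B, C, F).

{(32, 16, 2), (32, 16, 25), (32, 16, 28), (32, 16, 3), (32, 16, 33), (32, 16, 39)}

Joining P and U on C yields {(12, 31, 25), (12, 31, 5), (12, 37, 25), (12, 37, 5), (12, 9, 25), (12, 9, 5), (16, 2, 11), (16, 2, 19), (16, 2, 32), (16, 2, 33), (16, 2, 8), (16, 25, 11), (16, 25, 19), (16, 25, 32), (16, 25, 33), (16, 25, 8), (16, 28, 11), (16, 28, 19), (16, 28, 32), (16, 28, 33), (16, 28, 8), (16, 3, 11), (16, 3, 19), (16, 3, 32), (16, 3, 33), (16, 3, 8), (16, 33, 11), (16, 33, 19), (16, 33, 32), (16, 33, 33), (16, 33, 8), (16, 39, 11), (16, 39, 19), (16, 39, 32), (16, 39, 33), (16, 39, 8)}.
Joining (P ⋈ U) and T on C yields {(16, 2, 11, 30, c), (16, 2, 11, 32, u), (16, 2, 11, 35, w), (16, 2, 11, 38, m), (16, 2, 11, 4, t), (16, 2, 19, 30, c), (16, 2, 19, 32, u), (16, 2, 19, 35, w), (16, 2, 19, 38, m), (16, 2, 19, 4, t), (16, 2, 32, 30, c), (16, 2, 32, 32, u), (16, 2, 32, 35, w), (16, 2, 32, 38, m), (16, 2, 32, 4, t), (16, 2, 33, 30, c), (16, 2, 33, 32, u), (16, 2, 33, 35, w), (16, 2, 33, 38, m), (16, 2, 33, 4, t), (16, 2, 8, 30, c), (16, 2, 8, 32, u), (16, 2, 8, 35, w), (16, 2, 8, 38, m), (16, 2, 8, 4, t), (16, 25, 11, 30, c), (16, 25, 11, 32, u), (16, 25, 11, 35, w), (16, 25, 11, 38, m), (16, 25, 11, 4, t), (16, 25, 19, 30, c), (16, 25, 19, 32, u), (16, 25, 19, 35, w), (16, 25, 19, 38, m), (16, 25, 19, 4, t), (16, 25, 32, 30, c), (16, 25, 32, 32, u), (16, 25, 32, 35, w), (16, 25, 32, 38, m), (16, 25, 32, 4, t), (16, 25, 33, 30, c), (16, 25, 33, 32, u), (16, 25, 33, 35, w), (16, 25, 33, 38, m), (16, 25, 33, 4, t), (16, 25, 8, 30, c), (16, 25, 8, 32, u), (16, 25, 8, 35, w), (16, 25, 8, 38, m), (16, 25, 8, 4, t), (16, 28, 11, 30, c), (16, 28, 11, 32, u), (16, 28, 11, 35, w), (16, 28, 11, 38, m), (16, 28, 11, 4, t), (16, 28, 19, 30, c), (16, 28, 19, 32, u), (16, 28, 19, 35, w), (16, 28, 19, 38, m), (16, 28, 19, 4, t), (16, 28, 32, 30, c), (16, 28, 32, 32, u), (16, 28, 32, 35, w), (16, 28, 32, 38, m), (16, 28, 32, 4, t), (16, 28, 33, 30, c), (16, 28, 33, 32, u), (16, 28, 33, 35, w), (16, 28, 33, 38, m), (16, 28, 33, 4, t), (16, 28, 8, 30, c), (16, 28, 8, 32, u), (16, 28, 8, 35, w), (16, 28, 8, 38, m), (16, 28, 8, 4, t), (16, 3, 11, 30, c), (16, 3, 11, 32, u), (16, 3, 11, 35, w), (16, 3, 11, 38, m), (16, 3, 11, 4, t), (16, 3, 19, 30, c), (16, 3, 19, 32, u), (16, 3, 19, 35, w), (16, 3, 19, 38, m), (16, 3, 19, 4, t), (16, 3, 32, 30, c), (16, 3, 32, 32, u), (16, 3, 32, 35, w), (16, 3, 32, 38, m), (16, 3, 32, 4, t), (16, 3, 33, 30, c), (16, 3, 33, 32, u), (16, 3, 33, 35, w), (16, 3, 33, 38, m), (16, 3, 33, 4, t), (16, 3, 8, 30, c), (16, 3, 8, 32, u), (16, 3, 8, 35, w), (16, 3, 8, 38, m), (16, 3, 8, 4, t), (16, 33, 11, 30, c), (16, 33, 11, 32, u), (16, 33, 11, 35, w), (16, 33, 11, 38, m), (16, 33, 11, 4, t), (16, 33, 19, 30, c), (16, 33, 19, 32, u), (16, 33, 19, 35, w), (16, 33, 19, 38, m), (16, 33, 19, 4, t), (16, 33, 32, 30, c), (16, 33, 32, 32, u), (16, 33, 32, 35, w), (16, 33, 32, 38, m), (16, 33, 32, 4, t), (16, 33, 33, 30, c), (16, 33, 33, 32, u), (16, 33, 33, 35, w), (16, 33, 33, 38, m), (16, 33, 33, 4, t), (16, 33, 8, 30, c), (16, 33, 8, 32, u), (16, 33, 8, 35, w), (16, 33, 8, 38, m), (16, 33, 8, 4, t), (16, 39, 11, 30, c), (16, 39, 11, 32, u), (16, 39, 11, 35, w), (16, 39, 11, 38, m), (16, 39, 11, 4, t), (16, 39, 19, 30, c), (16, 39, 19, 32, u), (16, 39, 19, 35, w), (16, 39, 19, 38, m), (16, 39, 19, 4, t), (16, 39, 32, 30, c), (16, 39, 32, 32, u), (16, 39, 32, 35, w), (16, 39, 32, 38, m), (16, 39, 32, 4, t), (16, 39, 33, 30, c), (16, 39, 33, 32, u), (16, 39, 33, 35, w), (16, 39, 33, 38, m), (16, 39, 33, 4, t), (16, 39, 8, 30, c), (16, 39, 8, 32, u), (16, 39, 8, 35, w), (16, 39, 8, 38, m), (16, 39, 8, 4, t)}.
Filtering on E = u leaves {(16, 2, 11, 32, u), (16, 2, 19, 32, u), (16, 2, 32, 32, u), (16, 2, 33, 32, u), (16, 2, 8, 32, u), (16, 25, 11, 32, u), (16, 25, 19, 32, u), (16, 25, 32, 32, u), (16, 25, 33, 32, u), (16, 25, 8, 32, u), (16, 28, 11, 32, u), (16, 28, 19, 32, u), (16, 28, 32, 32, u), (16, 28, 33, 32, u), (16, 28, 8, 32, u), (16, 3, 11, 32, u), (16, 3, 19, 32, u), (16, 3, 32, 32, u), (16, 3, 33, 32, u), (16, 3, 8, 32, u), (16, 33, 11, 32, u), (16, 33, 19, 32, u), (16, 33, 32, 32, u), (16, 33, 33, 32, u), (16, 33, 8, 32, u), (16, 39, 11, 32, u), (16, 39, 19, 32, u), (16, 39, 32, 32, u), (16, 39, 33, 32, u), (16, 39, 8, 32, u)}.
π[B, C, F]: project onto (B, C, F) (24 duplicate(s) eliminated) → {(32, 16, 2), (32, 16, 25), (32, 16, 28), (32, 16, 3), (32, 16, 33), (32, 16, 39)}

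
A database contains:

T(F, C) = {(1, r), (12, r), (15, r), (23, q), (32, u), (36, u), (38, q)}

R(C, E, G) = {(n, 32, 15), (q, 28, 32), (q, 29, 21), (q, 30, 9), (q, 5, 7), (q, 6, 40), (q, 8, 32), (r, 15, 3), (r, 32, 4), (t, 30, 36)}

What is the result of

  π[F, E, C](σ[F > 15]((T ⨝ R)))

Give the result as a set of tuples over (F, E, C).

T ⋈ R (natural join on C): {(1, r, 15, 3), (1, r, 32, 4), (12, r, 15, 3), (12, r, 32, 4), (15, r, 15, 3), (15, r, 32, 4), (23, q, 28, 32), (23, q, 29, 21), (23, q, 30, 9), (23, q, 5, 7), (23, q, 6, 40), (23, q, 8, 32), (38, q, 28, 32), (38, q, 29, 21), (38, q, 30, 9), (38, q, 5, 7), (38, q, 6, 40), (38, q, 8, 32)}
σ[F > 15]: keep tuples satisfying F > 15 → {(23, q, 28, 32), (23, q, 29, 21), (23, q, 30, 9), (23, q, 5, 7), (23, q, 6, 40), (23, q, 8, 32), (38, q, 28, 32), (38, q, 29, 21), (38, q, 30, 9), (38, q, 5, 7), (38, q, 6, 40), (38, q, 8, 32)}
Keep only column(s) F, E, C: {(23, 28, q), (23, 29, q), (23, 30, q), (23, 5, q), (23, 6, q), (23, 8, q), (38, 28, q), (38, 29, q), (38, 30, q), (38, 5, q), (38, 6, q), (38, 8, q)}

{(23, 28, q), (23, 29, q), (23, 30, q), (23, 5, q), (23, 6, q), (23, 8, q), (38, 28, q), (38, 29, q), (38, 30, q), (38, 5, q), (38, 6, q), (38, 8, q)}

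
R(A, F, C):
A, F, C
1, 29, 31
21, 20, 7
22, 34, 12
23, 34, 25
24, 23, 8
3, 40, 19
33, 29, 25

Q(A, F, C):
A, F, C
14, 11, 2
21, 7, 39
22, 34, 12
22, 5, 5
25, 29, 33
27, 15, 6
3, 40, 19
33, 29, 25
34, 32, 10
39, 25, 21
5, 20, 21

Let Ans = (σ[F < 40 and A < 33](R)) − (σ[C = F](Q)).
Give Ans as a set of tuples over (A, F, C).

Filtering on F < 40 and A < 33 leaves {(1, 29, 31), (21, 20, 7), (22, 34, 12), (23, 34, 25), (24, 23, 8)}.
Filtering on C = F leaves {(22, 5, 5)}.
Set difference of the two operands is {(1, 29, 31), (21, 20, 7), (22, 34, 12), (23, 34, 25), (24, 23, 8)}.

{(1, 29, 31), (21, 20, 7), (22, 34, 12), (23, 34, 25), (24, 23, 8)}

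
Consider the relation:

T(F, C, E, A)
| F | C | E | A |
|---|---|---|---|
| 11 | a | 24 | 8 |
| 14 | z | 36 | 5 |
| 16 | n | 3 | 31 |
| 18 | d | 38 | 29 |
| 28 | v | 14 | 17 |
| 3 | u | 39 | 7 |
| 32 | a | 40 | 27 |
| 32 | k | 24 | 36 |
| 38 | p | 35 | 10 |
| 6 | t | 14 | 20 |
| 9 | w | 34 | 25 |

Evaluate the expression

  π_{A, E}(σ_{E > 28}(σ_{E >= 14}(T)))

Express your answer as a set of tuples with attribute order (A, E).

{(10, 35), (25, 34), (27, 40), (29, 38), (5, 36), (7, 39)}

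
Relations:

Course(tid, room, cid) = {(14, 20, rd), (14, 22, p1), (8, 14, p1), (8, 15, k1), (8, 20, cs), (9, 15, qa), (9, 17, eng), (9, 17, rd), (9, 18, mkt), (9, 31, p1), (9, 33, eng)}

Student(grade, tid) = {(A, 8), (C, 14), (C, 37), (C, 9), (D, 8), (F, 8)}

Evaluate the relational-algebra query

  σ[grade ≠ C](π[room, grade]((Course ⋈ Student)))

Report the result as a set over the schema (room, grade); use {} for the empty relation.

Joining Course and Student on tid yields {(14, 20, rd, C), (14, 22, p1, C), (8, 14, p1, A), (8, 14, p1, D), (8, 14, p1, F), (8, 15, k1, A), (8, 15, k1, D), (8, 15, k1, F), (8, 20, cs, A), (8, 20, cs, D), (8, 20, cs, F), (9, 15, qa, C), (9, 17, eng, C), (9, 17, rd, C), (9, 18, mkt, C), (9, 31, p1, C), (9, 33, eng, C)}.
Keep only column(s) room, grade (1 duplicate(s) eliminated): {(14, A), (14, D), (14, F), (15, A), (15, C), (15, D), (15, F), (17, C), (18, C), (20, A), (20, C), (20, D), (20, F), (22, C), (31, C), (33, C)}
Selection grade ≠ C: {(14, A), (14, D), (14, F), (15, A), (15, D), (15, F), (20, A), (20, D), (20, F)}

{(14, A), (14, D), (14, F), (15, A), (15, D), (15, F), (20, A), (20, D), (20, F)}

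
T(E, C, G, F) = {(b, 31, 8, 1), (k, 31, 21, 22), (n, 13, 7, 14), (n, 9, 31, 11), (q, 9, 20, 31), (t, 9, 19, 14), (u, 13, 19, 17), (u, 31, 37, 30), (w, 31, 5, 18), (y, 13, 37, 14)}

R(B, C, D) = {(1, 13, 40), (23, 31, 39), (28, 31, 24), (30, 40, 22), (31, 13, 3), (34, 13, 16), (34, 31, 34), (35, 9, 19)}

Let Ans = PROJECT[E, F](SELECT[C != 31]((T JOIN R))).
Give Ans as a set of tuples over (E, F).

{(n, 11), (n, 14), (q, 31), (t, 14), (u, 17), (y, 14)}

Joining T and R on C yields {(b, 31, 8, 1, 23, 39), (b, 31, 8, 1, 28, 24), (b, 31, 8, 1, 34, 34), (k, 31, 21, 22, 23, 39), (k, 31, 21, 22, 28, 24), (k, 31, 21, 22, 34, 34), (n, 13, 7, 14, 1, 40), (n, 13, 7, 14, 31, 3), (n, 13, 7, 14, 34, 16), (n, 9, 31, 11, 35, 19), (q, 9, 20, 31, 35, 19), (t, 9, 19, 14, 35, 19), (u, 13, 19, 17, 1, 40), (u, 13, 19, 17, 31, 3), (u, 13, 19, 17, 34, 16), (u, 31, 37, 30, 23, 39), (u, 31, 37, 30, 28, 24), (u, 31, 37, 30, 34, 34), (w, 31, 5, 18, 23, 39), (w, 31, 5, 18, 28, 24), (w, 31, 5, 18, 34, 34), (y, 13, 37, 14, 1, 40), (y, 13, 37, 14, 31, 3), (y, 13, 37, 14, 34, 16)}.
Selection C != 31: {(n, 13, 7, 14, 1, 40), (n, 13, 7, 14, 31, 3), (n, 13, 7, 14, 34, 16), (n, 9, 31, 11, 35, 19), (q, 9, 20, 31, 35, 19), (t, 9, 19, 14, 35, 19), (u, 13, 19, 17, 1, 40), (u, 13, 19, 17, 31, 3), (u, 13, 19, 17, 34, 16), (y, 13, 37, 14, 1, 40), (y, 13, 37, 14, 31, 3), (y, 13, 37, 14, 34, 16)}
Keep only column(s) E, F (6 duplicate(s) eliminated): {(n, 11), (n, 14), (q, 31), (t, 14), (u, 17), (y, 14)}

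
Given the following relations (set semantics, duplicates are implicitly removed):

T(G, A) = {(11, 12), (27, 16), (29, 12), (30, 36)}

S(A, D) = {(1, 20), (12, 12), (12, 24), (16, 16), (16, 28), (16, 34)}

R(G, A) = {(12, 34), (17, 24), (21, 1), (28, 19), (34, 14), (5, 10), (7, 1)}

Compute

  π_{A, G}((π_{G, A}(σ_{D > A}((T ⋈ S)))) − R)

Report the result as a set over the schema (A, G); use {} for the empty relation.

{(12, 11), (12, 29), (16, 27)}

T ⋈ S (natural join on A): {(11, 12, 12), (11, 12, 24), (27, 16, 16), (27, 16, 28), (27, 16, 34), (29, 12, 12), (29, 12, 24)}
Selection D > A: {(11, 12, 24), (27, 16, 28), (27, 16, 34), (29, 12, 24)}
π[G, A]: project onto (G, A) (1 duplicate(s) eliminated) → {(11, 12), (27, 16), (29, 12)}
Taking the difference: {(11, 12), (27, 16), (29, 12)}
π[A, G]: project onto (A, G) → {(12, 11), (12, 29), (16, 27)}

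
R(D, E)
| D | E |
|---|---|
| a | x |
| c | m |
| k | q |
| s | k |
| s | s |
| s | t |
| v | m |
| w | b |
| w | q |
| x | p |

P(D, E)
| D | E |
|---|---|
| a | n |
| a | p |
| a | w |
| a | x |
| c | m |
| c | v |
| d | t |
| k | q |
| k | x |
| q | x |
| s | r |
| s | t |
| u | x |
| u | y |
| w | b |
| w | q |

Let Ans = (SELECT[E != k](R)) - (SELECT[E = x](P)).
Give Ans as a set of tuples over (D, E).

Selection E != k: {(a, x), (c, m), (k, q), (s, s), (s, t), (v, m), (w, b), (w, q), (x, p)}
Selection E = x: {(a, x), (k, x), (q, x), (u, x)}
Difference: {(a, x), (c, m), (k, q), (s, s), (s, t), (v, m), (w, b), (w, q), (x, p)} with {(a, x), (k, x), (q, x), (u, x)} → {(c, m), (k, q), (s, s), (s, t), (v, m), (w, b), (w, q), (x, p)}

{(c, m), (k, q), (s, s), (s, t), (v, m), (w, b), (w, q), (x, p)}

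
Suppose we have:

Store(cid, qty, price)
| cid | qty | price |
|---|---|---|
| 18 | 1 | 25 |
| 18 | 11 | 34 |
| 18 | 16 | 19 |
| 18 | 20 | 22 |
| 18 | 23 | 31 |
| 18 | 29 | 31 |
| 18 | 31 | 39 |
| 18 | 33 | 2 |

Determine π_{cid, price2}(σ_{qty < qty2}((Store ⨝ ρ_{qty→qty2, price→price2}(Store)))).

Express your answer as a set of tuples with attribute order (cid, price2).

ρ[qty→qty2, price→price2]: schema becomes (cid, qty2, price2); tuples unchanged.
Joining Store and ρ_{qty→qty2, price→price2}(Store) on cid yields {(18, 1, 25, 1, 25), (18, 1, 25, 11, 34), (18, 1, 25, 16, 19), (18, 1, 25, 20, 22), (18, 1, 25, 23, 31), (18, 1, 25, 29, 31), (18, 1, 25, 31, 39), (18, 1, 25, 33, 2), (18, 11, 34, 1, 25), (18, 11, 34, 11, 34), (18, 11, 34, 16, 19), (18, 11, 34, 20, 22), (18, 11, 34, 23, 31), (18, 11, 34, 29, 31), (18, 11, 34, 31, 39), (18, 11, 34, 33, 2), (18, 16, 19, 1, 25), (18, 16, 19, 11, 34), (18, 16, 19, 16, 19), (18, 16, 19, 20, 22), (18, 16, 19, 23, 31), (18, 16, 19, 29, 31), (18, 16, 19, 31, 39), (18, 16, 19, 33, 2), (18, 20, 22, 1, 25), (18, 20, 22, 11, 34), (18, 20, 22, 16, 19), (18, 20, 22, 20, 22), (18, 20, 22, 23, 31), (18, 20, 22, 29, 31), (18, 20, 22, 31, 39), (18, 20, 22, 33, 2), (18, 23, 31, 1, 25), (18, 23, 31, 11, 34), (18, 23, 31, 16, 19), (18, 23, 31, 20, 22), (18, 23, 31, 23, 31), (18, 23, 31, 29, 31), (18, 23, 31, 31, 39), (18, 23, 31, 33, 2), (18, 29, 31, 1, 25), (18, 29, 31, 11, 34), (18, 29, 31, 16, 19), (18, 29, 31, 20, 22), (18, 29, 31, 23, 31), (18, 29, 31, 29, 31), (18, 29, 31, 31, 39), (18, 29, 31, 33, 2), (18, 31, 39, 1, 25), (18, 31, 39, 11, 34), (18, 31, 39, 16, 19), (18, 31, 39, 20, 22), (18, 31, 39, 23, 31), (18, 31, 39, 29, 31), (18, 31, 39, 31, 39), (18, 31, 39, 33, 2), (18, 33, 2, 1, 25), (18, 33, 2, 11, 34), (18, 33, 2, 16, 19), (18, 33, 2, 20, 22), (18, 33, 2, 23, 31), (18, 33, 2, 29, 31), (18, 33, 2, 31, 39), (18, 33, 2, 33, 2)}.
σ[qty < qty2]: keep tuples satisfying qty < qty2 → {(18, 1, 25, 11, 34), (18, 1, 25, 16, 19), (18, 1, 25, 20, 22), (18, 1, 25, 23, 31), (18, 1, 25, 29, 31), (18, 1, 25, 31, 39), (18, 1, 25, 33, 2), (18, 11, 34, 16, 19), (18, 11, 34, 20, 22), (18, 11, 34, 23, 31), (18, 11, 34, 29, 31), (18, 11, 34, 31, 39), (18, 11, 34, 33, 2), (18, 16, 19, 20, 22), (18, 16, 19, 23, 31), (18, 16, 19, 29, 31), (18, 16, 19, 31, 39), (18, 16, 19, 33, 2), (18, 20, 22, 23, 31), (18, 20, 22, 29, 31), (18, 20, 22, 31, 39), (18, 20, 22, 33, 2), (18, 23, 31, 29, 31), (18, 23, 31, 31, 39), (18, 23, 31, 33, 2), (18, 29, 31, 31, 39), (18, 29, 31, 33, 2), (18, 31, 39, 33, 2)}
π[cid, price2]: project onto (cid, price2) (22 duplicate(s) eliminated) → {(18, 19), (18, 2), (18, 22), (18, 31), (18, 34), (18, 39)}

{(18, 19), (18, 2), (18, 22), (18, 31), (18, 34), (18, 39)}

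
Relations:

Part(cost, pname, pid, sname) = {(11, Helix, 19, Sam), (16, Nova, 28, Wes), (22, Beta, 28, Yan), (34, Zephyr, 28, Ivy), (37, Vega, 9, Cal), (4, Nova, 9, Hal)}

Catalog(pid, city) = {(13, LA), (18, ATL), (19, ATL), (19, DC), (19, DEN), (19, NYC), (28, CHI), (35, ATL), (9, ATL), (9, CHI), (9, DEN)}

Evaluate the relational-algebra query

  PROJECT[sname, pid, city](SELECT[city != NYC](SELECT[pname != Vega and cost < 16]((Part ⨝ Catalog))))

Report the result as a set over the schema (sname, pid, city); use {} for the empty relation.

{(Hal, 9, ATL), (Hal, 9, CHI), (Hal, 9, DEN), (Sam, 19, ATL), (Sam, 19, DC), (Sam, 19, DEN)}

Joining Part and Catalog on pid yields {(11, Helix, 19, Sam, ATL), (11, Helix, 19, Sam, DC), (11, Helix, 19, Sam, DEN), (11, Helix, 19, Sam, NYC), (16, Nova, 28, Wes, CHI), (22, Beta, 28, Yan, CHI), (34, Zephyr, 28, Ivy, CHI), (37, Vega, 9, Cal, ATL), (37, Vega, 9, Cal, CHI), (37, Vega, 9, Cal, DEN), (4, Nova, 9, Hal, ATL), (4, Nova, 9, Hal, CHI), (4, Nova, 9, Hal, DEN)}.
Apply σ_{pname != Vega and cost < 16}; surviving tuples: {(11, Helix, 19, Sam, ATL), (11, Helix, 19, Sam, DC), (11, Helix, 19, Sam, DEN), (11, Helix, 19, Sam, NYC), (4, Nova, 9, Hal, ATL), (4, Nova, 9, Hal, CHI), (4, Nova, 9, Hal, DEN)}
Apply σ_{city != NYC}; surviving tuples: {(11, Helix, 19, Sam, ATL), (11, Helix, 19, Sam, DC), (11, Helix, 19, Sam, DEN), (4, Nova, 9, Hal, ATL), (4, Nova, 9, Hal, CHI), (4, Nova, 9, Hal, DEN)}
Projecting to sname, pid, city: {(Hal, 9, ATL), (Hal, 9, CHI), (Hal, 9, DEN), (Sam, 19, ATL), (Sam, 19, DC), (Sam, 19, DEN)}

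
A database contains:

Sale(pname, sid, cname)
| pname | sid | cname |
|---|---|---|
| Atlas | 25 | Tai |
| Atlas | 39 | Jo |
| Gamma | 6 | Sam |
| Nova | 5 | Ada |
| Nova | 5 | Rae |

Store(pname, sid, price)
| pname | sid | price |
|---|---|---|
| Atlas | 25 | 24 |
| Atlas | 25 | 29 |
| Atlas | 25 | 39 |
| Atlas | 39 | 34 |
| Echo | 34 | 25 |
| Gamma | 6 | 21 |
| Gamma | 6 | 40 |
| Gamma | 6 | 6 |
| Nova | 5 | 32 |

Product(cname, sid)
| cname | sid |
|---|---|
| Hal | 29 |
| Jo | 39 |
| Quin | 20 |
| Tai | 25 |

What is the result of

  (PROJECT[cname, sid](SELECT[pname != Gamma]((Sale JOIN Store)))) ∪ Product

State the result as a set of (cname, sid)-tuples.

Joining Sale and Store on pname, sid yields {(Atlas, 25, Tai, 24), (Atlas, 25, Tai, 29), (Atlas, 25, Tai, 39), (Atlas, 39, Jo, 34), (Gamma, 6, Sam, 21), (Gamma, 6, Sam, 40), (Gamma, 6, Sam, 6), (Nova, 5, Ada, 32), (Nova, 5, Rae, 32)}.
σ[pname != Gamma]: keep tuples satisfying pname != Gamma → {(Atlas, 25, Tai, 24), (Atlas, 25, Tai, 29), (Atlas, 25, Tai, 39), (Atlas, 39, Jo, 34), (Nova, 5, Ada, 32), (Nova, 5, Rae, 32)}
π[cname, sid]: project onto (cname, sid) (2 duplicate(s) eliminated) → {(Ada, 5), (Jo, 39), (Rae, 5), (Tai, 25)}
Taking the union: {(Ada, 5), (Hal, 29), (Jo, 39), (Quin, 20), (Rae, 5), (Tai, 25)}

{(Ada, 5), (Hal, 29), (Jo, 39), (Quin, 20), (Rae, 5), (Tai, 25)}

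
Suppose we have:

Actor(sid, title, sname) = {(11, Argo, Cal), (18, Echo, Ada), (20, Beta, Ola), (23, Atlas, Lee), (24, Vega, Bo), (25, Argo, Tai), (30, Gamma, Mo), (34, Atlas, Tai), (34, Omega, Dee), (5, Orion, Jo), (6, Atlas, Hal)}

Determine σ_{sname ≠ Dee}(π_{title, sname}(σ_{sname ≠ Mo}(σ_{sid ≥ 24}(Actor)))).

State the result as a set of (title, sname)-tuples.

{(Argo, Tai), (Atlas, Tai), (Vega, Bo)}

Selection sid ≥ 24: {(24, Vega, Bo), (25, Argo, Tai), (30, Gamma, Mo), (34, Atlas, Tai), (34, Omega, Dee)}
Selection sname ≠ Mo: {(24, Vega, Bo), (25, Argo, Tai), (34, Atlas, Tai), (34, Omega, Dee)}
π_{title, sname} gives {(Argo, Tai), (Atlas, Tai), (Omega, Dee), (Vega, Bo)}.
Selection sname ≠ Dee: {(Argo, Tai), (Atlas, Tai), (Vega, Bo)}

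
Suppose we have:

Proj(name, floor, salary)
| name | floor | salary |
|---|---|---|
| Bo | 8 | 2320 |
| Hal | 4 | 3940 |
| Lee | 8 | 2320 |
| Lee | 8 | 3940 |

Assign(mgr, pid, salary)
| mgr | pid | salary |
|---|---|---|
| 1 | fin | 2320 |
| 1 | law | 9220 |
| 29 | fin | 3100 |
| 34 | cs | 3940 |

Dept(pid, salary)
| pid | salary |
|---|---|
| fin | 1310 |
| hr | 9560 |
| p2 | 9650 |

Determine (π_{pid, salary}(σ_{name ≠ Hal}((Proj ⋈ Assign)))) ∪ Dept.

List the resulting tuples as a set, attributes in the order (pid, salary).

Proj ⋈ Assign (natural join on salary): {(Bo, 8, 2320, 1, fin), (Hal, 4, 3940, 34, cs), (Lee, 8, 2320, 1, fin), (Lee, 8, 3940, 34, cs)}
σ[name ≠ Hal]: keep tuples satisfying name ≠ Hal → {(Bo, 8, 2320, 1, fin), (Lee, 8, 2320, 1, fin), (Lee, 8, 3940, 34, cs)}
π[pid, salary]: project onto (pid, salary) (1 duplicate(s) eliminated) → {(cs, 3940), (fin, 2320)}
Set union of the two operands is {(cs, 3940), (fin, 1310), (fin, 2320), (hr, 9560), (p2, 9650)}.

{(cs, 3940), (fin, 1310), (fin, 2320), (hr, 9560), (p2, 9650)}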